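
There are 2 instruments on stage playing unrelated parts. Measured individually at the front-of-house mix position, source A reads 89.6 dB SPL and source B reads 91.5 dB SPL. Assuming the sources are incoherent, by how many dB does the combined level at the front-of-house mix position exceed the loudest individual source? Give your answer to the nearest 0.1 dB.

2.2 dB

Incoherent sources sum as intensities:
L_total = 10·log₁₀(10^(89.6/10) + 10^(91.5/10)) = 93.66 dB SPL.
Excess over the loudest (91.5 dB): 93.66 − 91.5 = 2.2 dB.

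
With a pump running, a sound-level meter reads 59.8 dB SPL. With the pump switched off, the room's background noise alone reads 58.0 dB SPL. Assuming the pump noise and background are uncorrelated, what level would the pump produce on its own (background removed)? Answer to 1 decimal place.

Background correction is a power subtraction:
L_src = 10·log₁₀(10^(59.8/10) − 10^(58.0/10)) = 10·log₁₀(324000) = 55.1 dB SPL.

55.1 dB SPL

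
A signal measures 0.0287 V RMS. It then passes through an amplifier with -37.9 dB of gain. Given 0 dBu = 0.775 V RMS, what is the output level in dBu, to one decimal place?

Input level: 20·log₁₀(0.0287/0.775) = -28.63 dBu.
Output: -28.63 − 37.9 = -66.5 dBu.

-66.5 dBu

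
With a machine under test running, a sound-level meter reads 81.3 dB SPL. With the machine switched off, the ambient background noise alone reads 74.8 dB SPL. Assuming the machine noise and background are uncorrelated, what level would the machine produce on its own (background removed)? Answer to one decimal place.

Remove the background by subtracting linear intensities:
L_src = 10·log₁₀(10^(81.3/10) − 10^(74.8/10)) = 10·log₁₀(104700000) = 80.2 dB SPL.

80.2 dB SPL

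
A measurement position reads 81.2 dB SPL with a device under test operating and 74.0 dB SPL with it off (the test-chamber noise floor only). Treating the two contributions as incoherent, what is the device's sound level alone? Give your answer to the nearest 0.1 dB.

Remove the background by subtracting linear intensities:
L_src = 10·log₁₀(10^(81.2/10) − 10^(74.0/10)) = 10·log₁₀(106700000) = 80.3 dB SPL.

80.3 dB SPL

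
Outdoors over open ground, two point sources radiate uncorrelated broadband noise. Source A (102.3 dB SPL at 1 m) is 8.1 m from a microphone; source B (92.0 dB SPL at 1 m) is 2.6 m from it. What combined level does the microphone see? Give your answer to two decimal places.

At the listener: L_A = 102.3 − 20·log₁₀(8.1) = 84.130 dB; L_B = 92.0 − 20·log₁₀(2.6) = 83.701 dB.
Combined: 10·log₁₀(10^(84.130/10)+10^(83.701/10)) = 86.93 dB SPL.

86.93 dB SPL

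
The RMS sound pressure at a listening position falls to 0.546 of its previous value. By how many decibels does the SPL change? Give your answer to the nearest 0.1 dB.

-5.3 dB

Sound pressure is an amplitude quantity: ΔL = 20·log₁₀(p₂/p₁).
20·log₁₀(0.546) = -5.3 dB.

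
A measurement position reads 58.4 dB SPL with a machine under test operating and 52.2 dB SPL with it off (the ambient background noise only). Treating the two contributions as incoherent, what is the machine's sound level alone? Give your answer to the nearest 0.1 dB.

57.2 dB SPL

Remove the background by subtracting linear intensities:
L_src = 10·log₁₀(10^(58.4/10) − 10^(52.2/10)) = 10·log₁₀(525900) = 57.2 dB SPL.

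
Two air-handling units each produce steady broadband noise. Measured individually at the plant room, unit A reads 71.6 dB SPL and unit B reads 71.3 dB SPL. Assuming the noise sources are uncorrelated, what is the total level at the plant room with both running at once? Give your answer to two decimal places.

Add the sources as powers (linear), then convert back to dB:
L_total = 10·log₁₀(10^(71.6/10) + 10^(71.3/10)) = 10·log₁₀(27940000) = 74.46 dB SPL.

74.46 dB SPL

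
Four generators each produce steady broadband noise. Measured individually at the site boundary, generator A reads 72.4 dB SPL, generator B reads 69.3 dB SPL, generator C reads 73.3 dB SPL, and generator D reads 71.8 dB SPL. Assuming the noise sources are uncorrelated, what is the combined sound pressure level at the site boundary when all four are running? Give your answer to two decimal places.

Uncorrelated sources add in intensity (power), not in dB.
L_total = 10·log₁₀(10^(72.4/10) + 10^(69.3/10) + 10^(73.3/10) + 10^(71.8/10)) = 10·log₁₀(62400000) = 77.95 dB SPL.

77.95 dB SPL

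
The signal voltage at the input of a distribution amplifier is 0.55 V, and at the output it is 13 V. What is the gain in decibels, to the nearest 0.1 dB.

Voltage is an amplitude quantity, so gain = 20·log₁₀(V_out/V_in).
20·log₁₀(13/0.55) = 20·log₁₀(23.64) = 27.5 dB.

27.5 dB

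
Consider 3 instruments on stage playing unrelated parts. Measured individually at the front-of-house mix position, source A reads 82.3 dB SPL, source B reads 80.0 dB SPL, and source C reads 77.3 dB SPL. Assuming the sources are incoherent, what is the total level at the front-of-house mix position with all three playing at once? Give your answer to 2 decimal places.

85.10 dB SPL

Add the sources as powers (linear), then convert back to dB:
L_total = 10·log₁₀(10^(82.3/10) + 10^(80.0/10) + 10^(77.3/10)) = 10·log₁₀(323500000) = 85.10 dB SPL.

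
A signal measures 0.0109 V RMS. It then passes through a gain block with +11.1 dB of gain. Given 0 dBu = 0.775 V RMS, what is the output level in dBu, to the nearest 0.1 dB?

-25.9 dBu

Input level: 20·log₁₀(0.0109/0.775) = -37.04 dBu.
Output: -37.04 + 11.1 = -25.9 dBu.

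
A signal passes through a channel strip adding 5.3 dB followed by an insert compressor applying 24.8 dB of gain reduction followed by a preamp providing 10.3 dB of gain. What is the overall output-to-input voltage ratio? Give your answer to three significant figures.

0.347

Net gain = 5.3 + (−24.8) + 10.3 = -9.2 dB.
Voltage ratio = 10^(-9.2/20) = 0.347.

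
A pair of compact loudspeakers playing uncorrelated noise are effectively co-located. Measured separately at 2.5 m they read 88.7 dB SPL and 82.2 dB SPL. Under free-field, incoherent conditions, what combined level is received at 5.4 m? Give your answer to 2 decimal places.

82.89 dB SPL

Combined at 2.5 m: 10·log₁₀(10^(88.7/10)+10^(82.2/10)) = 89.577 dB SPL.
Then apply −20·log₁₀(5.4/2.5) = -6.689 dB → 82.89 dB SPL.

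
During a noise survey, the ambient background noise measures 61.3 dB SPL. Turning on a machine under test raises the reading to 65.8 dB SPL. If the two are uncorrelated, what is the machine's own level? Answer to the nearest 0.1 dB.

Remove the background by subtracting linear intensities:
L_src = 10·log₁₀(10^(65.8/10) − 10^(61.3/10)) = 10·log₁₀(2453000) = 63.9 dB SPL.

63.9 dB SPL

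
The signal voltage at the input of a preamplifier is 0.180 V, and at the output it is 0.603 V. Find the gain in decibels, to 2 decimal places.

For a voltage ratio, dB = 20·log₁₀(V₂/V₁).
20·log₁₀(0.603/0.180) = 20·log₁₀(3.350) = 10.50 dB.

10.50 dB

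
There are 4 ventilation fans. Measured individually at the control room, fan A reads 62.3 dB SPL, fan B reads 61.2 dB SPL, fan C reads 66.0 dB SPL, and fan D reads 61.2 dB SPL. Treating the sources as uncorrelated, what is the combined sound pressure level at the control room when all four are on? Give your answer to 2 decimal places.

Incoherent sources sum as intensities:
L_total = 10·log₁₀(10^(62.3/10) + 10^(61.2/10) + 10^(66.0/10) + 10^(61.2/10)) = 10·log₁₀(8316000) = 69.20 dB SPL.

69.20 dB SPL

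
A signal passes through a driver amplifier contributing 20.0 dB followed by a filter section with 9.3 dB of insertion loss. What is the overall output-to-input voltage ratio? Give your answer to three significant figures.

Net gain = 20.0 + (−9.3) = 10.7 dB.
Voltage ratio = 10^(10.7/20) = 3.43.

3.43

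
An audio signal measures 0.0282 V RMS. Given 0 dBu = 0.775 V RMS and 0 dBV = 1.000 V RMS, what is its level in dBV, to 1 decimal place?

-31.0 dBV

dBV = 20·log₁₀(V / 1.000 V).
20·log₁₀(0.0282/1.000) = -31.0 dBV.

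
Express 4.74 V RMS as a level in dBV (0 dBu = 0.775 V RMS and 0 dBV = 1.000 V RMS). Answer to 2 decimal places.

+13.52 dBV

dBV = 20·log₁₀(V / 1.000 V).
20·log₁₀(4.74/1.000) = +13.52 dBV.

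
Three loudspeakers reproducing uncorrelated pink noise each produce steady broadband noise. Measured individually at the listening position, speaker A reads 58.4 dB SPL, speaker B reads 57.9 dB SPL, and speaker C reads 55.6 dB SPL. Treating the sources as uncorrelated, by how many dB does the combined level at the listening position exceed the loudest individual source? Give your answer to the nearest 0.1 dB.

Add the sources as powers (linear), then convert back to dB:
L_total = 10·log₁₀(10^(58.4/10) + 10^(57.9/10) + 10^(55.6/10)) = 62.23 dB SPL.
Excess over the loudest (58.4 dB): 62.23 − 58.4 = 3.8 dB.

3.8 dB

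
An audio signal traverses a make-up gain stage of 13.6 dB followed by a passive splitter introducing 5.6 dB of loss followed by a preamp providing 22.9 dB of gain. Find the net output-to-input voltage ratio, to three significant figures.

35.1

Net gain = 13.6 + (−5.6) + 22.9 = 30.9 dB.
Voltage ratio = 10^(30.9/20) = 35.1.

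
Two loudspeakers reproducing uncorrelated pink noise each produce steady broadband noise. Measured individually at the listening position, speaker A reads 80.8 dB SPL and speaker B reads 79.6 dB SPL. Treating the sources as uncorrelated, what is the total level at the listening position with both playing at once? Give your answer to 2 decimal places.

83.25 dB SPL

Add the sources as powers (linear), then convert back to dB:
L_total = 10·log₁₀(10^(80.8/10) + 10^(79.6/10)) = 10·log₁₀(211400000) = 83.25 dB SPL.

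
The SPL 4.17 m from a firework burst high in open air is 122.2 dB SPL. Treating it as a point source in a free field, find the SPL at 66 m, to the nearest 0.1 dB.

For a point source in a free field, ΔL = −20·log₁₀(d₂/d₁).
ΔL = −20·log₁₀(66/4.17) = -23.99 dB, so L₂ = 122.2 + (-23.99) = 98.2 dB SPL.

98.2 dB SPL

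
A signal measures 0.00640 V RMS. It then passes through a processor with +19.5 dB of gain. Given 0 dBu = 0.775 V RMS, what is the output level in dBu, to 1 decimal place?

Input level: 20·log₁₀(0.00640/0.775) = -41.66 dBu.
Output: -41.66 + 19.5 = -22.2 dBu.

-22.2 dBu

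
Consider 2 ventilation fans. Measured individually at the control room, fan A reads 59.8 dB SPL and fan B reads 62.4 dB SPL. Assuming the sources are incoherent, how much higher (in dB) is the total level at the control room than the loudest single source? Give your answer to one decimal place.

Uncorrelated sources add in intensity (power), not in dB.
L_total = 10·log₁₀(10^(59.8/10) + 10^(62.4/10)) = 64.30 dB SPL.
Excess over the loudest (62.4 dB): 64.30 − 62.4 = 1.9 dB.

1.9 dB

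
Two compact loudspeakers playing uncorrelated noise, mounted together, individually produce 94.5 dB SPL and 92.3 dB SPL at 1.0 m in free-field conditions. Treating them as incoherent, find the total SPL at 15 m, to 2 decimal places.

Combined at 1.0 m: 10·log₁₀(10^(94.5/10)+10^(92.3/10)) = 96.548 dB SPL.
Then apply −20·log₁₀(15/1.0) = -23.522 dB → 73.03 dB SPL.

73.03 dB SPL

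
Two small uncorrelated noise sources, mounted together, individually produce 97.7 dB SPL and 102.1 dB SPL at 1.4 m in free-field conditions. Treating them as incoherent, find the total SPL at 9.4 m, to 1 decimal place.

Combined at 1.4 m: 10·log₁₀(10^(97.7/10)+10^(102.1/10)) = 103.45 dB SPL.
Then apply −20·log₁₀(9.4/1.4) = -16.54 dB → 86.9 dB SPL.

86.9 dB SPL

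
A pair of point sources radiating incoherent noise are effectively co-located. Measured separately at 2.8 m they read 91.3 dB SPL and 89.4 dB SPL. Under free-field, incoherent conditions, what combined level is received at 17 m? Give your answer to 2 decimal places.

Combined at 2.8 m: 10·log₁₀(10^(91.3/10)+10^(89.4/10)) = 93.463 dB SPL.
Then apply −20·log₁₀(17/2.8) = -15.666 dB → 77.80 dB SPL.

77.80 dB SPL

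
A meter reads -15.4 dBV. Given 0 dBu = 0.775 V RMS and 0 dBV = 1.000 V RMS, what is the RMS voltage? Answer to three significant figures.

0.170 V

V = 1.000 V × 10^(-15.4/20).
= 1.000 × 0.1698 = 0.170 V.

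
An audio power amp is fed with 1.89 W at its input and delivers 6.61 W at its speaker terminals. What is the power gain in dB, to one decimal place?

Power is a power quantity, so gain = 10·log₁₀(P_out/P_in).
10·log₁₀(6.61/1.89) = 10·log₁₀(3.497) = 5.4 dB.

5.4 dB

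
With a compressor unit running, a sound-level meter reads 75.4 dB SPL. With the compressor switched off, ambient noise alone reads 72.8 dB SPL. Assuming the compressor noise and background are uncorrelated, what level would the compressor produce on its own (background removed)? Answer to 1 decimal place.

71.9 dB SPL

Remove the background by subtracting linear intensities:
L_src = 10·log₁₀(10^(75.4/10) − 10^(72.8/10)) = 10·log₁₀(15620000) = 71.9 dB SPL.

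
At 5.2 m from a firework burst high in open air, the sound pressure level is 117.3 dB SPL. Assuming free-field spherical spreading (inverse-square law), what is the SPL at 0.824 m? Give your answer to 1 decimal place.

133.3 dB SPL

Free-field point source: level drops by 20·log₁₀ of the distance ratio.
ΔL = −20·log₁₀(0.824/5.2) = 16.00 dB, so L₂ = 117.3 + (16.00) = 133.3 dB SPL.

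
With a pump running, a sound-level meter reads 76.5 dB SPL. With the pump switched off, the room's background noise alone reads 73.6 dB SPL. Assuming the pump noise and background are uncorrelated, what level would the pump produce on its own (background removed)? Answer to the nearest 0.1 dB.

73.4 dB SPL

Subtract intensities: L_src = 10·log₁₀(10^(L_total/10) − 10^(L_bg/10)).
L_src = 10·log₁₀(10^(76.5/10) − 10^(73.6/10)) = 10·log₁₀(21760000) = 73.4 dB SPL.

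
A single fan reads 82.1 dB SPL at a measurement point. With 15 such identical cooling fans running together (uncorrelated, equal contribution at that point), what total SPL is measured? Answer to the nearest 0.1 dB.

15 equal incoherent sources raise the level by 10·log₁₀(15) = 11.76 dB.
L_total = 82.1 + 11.76 = 93.9 dB SPL.

93.9 dB SPL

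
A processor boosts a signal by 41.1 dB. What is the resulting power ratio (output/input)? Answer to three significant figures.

Power ratio = 10^(dB/10).
10^(41.1/10) = 10^(4.110) = 12900.

12900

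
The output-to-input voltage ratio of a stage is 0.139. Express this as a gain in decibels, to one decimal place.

-17.1 dB

Voltage is an amplitude quantity, so gain = 20·log₁₀(V_out/V_in).
20·log₁₀(0.139) = -17.1 dB.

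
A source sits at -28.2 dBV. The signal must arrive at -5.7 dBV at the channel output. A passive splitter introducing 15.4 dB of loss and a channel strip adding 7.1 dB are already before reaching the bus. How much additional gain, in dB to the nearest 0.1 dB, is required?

30.8 dB

The required make-up gain is the shortfall in the dB sum.
G = -5.7 − (-28.2) + 15.4 − 7.1 = 30.8 dB.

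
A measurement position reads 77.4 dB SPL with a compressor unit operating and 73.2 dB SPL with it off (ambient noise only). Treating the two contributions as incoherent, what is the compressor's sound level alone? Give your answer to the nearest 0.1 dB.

75.3 dB SPL

Background correction is a power subtraction:
L_src = 10·log₁₀(10^(77.4/10) − 10^(73.2/10)) = 10·log₁₀(34060000) = 75.3 dB SPL.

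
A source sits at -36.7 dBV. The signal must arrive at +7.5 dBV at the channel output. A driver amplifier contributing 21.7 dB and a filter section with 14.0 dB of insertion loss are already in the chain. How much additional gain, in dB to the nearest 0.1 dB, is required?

36.5 dB

The required make-up gain is the shortfall in the dB sum.
G = +7.5 − (-36.7) − 21.7 + 14.0 = 36.5 dB.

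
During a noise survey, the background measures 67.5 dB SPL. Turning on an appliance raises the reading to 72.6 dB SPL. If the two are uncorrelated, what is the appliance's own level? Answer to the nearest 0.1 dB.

Background correction is a power subtraction:
L_src = 10·log₁₀(10^(72.6/10) − 10^(67.5/10)) = 10·log₁₀(12570000) = 71.0 dB SPL.

71.0 dB SPL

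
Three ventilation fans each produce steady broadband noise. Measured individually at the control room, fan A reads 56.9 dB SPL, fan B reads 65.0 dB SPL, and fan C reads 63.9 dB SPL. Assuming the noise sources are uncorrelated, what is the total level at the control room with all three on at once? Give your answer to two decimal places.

67.86 dB SPL

Uncorrelated sources add in intensity (power), not in dB.
L_total = 10·log₁₀(10^(56.9/10) + 10^(65.0/10) + 10^(63.9/10)) = 10·log₁₀(6107000) = 67.86 dB SPL.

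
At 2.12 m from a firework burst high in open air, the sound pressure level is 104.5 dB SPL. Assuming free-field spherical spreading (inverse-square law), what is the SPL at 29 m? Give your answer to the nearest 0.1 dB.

Free-field point source: level drops by 20·log₁₀ of the distance ratio.
ΔL = −20·log₁₀(29/2.12) = -22.72 dB, so L₂ = 104.5 + (-22.72) = 81.8 dB SPL.

81.8 dB SPL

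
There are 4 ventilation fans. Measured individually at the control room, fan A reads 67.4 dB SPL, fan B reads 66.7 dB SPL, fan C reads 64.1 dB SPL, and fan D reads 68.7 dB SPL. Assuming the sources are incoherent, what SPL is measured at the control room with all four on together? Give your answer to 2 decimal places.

Incoherent sources sum as intensities:
L_total = 10·log₁₀(10^(67.4/10) + 10^(66.7/10) + 10^(64.1/10) + 10^(68.7/10)) = 10·log₁₀(20160000) = 73.04 dB SPL.

73.04 dB SPL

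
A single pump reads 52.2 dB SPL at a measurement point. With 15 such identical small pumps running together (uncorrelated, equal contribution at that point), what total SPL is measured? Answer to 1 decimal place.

64.0 dB SPL

15 equal incoherent sources raise the level by 10·log₁₀(15) = 11.76 dB.
L_total = 52.2 + 11.76 = 64.0 dB SPL.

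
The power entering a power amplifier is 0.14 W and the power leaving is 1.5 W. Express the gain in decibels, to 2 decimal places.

10.30 dB

Power ratio → dB uses the 10·log₁₀ form:
10·log₁₀(1.5/0.14) = 10·log₁₀(10.71) = 10.30 dB.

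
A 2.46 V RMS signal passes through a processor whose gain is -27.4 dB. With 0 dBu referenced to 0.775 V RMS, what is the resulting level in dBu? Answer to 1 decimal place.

-17.4 dBu

Input level: 20·log₁₀(2.46/0.775) = 10.03 dBu.
Output: 10.03 − 27.4 = -17.4 dBu.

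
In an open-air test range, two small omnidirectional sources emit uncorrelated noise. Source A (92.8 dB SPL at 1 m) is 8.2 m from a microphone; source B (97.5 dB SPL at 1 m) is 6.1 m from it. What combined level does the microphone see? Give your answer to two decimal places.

82.54 dB SPL

At the listener: L_A = 92.8 − 20·log₁₀(8.2) = 74.524 dB; L_B = 97.5 − 20·log₁₀(6.1) = 81.793 dB.
Combined: 10·log₁₀(10^(74.524/10)+10^(81.793/10)) = 82.54 dB SPL.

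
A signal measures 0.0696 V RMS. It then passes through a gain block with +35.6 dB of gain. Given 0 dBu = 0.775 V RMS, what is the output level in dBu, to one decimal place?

Input level: 20·log₁₀(0.0696/0.775) = -20.93 dBu.
Output: -20.93 + 35.6 = +14.7 dBu.

+14.7 dBu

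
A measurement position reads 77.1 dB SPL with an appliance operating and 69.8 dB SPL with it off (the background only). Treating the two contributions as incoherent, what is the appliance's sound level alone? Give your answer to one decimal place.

76.2 dB SPL

Subtract intensities: L_src = 10·log₁₀(10^(L_total/10) − 10^(L_bg/10)).
L_src = 10·log₁₀(10^(77.1/10) − 10^(69.8/10)) = 10·log₁₀(41740000) = 76.2 dB SPL.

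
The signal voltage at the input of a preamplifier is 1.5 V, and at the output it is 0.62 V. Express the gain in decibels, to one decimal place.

-7.7 dB

For a voltage ratio, dB = 20·log₁₀(V₂/V₁).
20·log₁₀(0.62/1.5) = 20·log₁₀(0.4133) = -7.7 dB.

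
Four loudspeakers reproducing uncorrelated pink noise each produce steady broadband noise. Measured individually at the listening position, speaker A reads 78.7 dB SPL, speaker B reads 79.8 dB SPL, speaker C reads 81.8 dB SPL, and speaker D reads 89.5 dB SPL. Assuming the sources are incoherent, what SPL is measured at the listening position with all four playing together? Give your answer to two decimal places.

90.84 dB SPL

Add the sources as powers (linear), then convert back to dB:
L_total = 10·log₁₀(10^(78.7/10) + 10^(79.8/10) + 10^(81.8/10) + 10^(89.5/10)) = 10·log₁₀(1212000000) = 90.84 dB SPL.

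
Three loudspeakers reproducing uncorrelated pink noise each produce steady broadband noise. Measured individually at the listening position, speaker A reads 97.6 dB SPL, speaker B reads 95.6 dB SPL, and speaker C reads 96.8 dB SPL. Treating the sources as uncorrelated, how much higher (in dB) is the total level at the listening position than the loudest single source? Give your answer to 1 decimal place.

3.9 dB

Add the sources as powers (linear), then convert back to dB:
L_total = 10·log₁₀(10^(97.6/10) + 10^(95.6/10) + 10^(96.8/10)) = 101.51 dB SPL.
Excess over the loudest (97.6 dB): 101.51 − 97.6 = 3.9 dB.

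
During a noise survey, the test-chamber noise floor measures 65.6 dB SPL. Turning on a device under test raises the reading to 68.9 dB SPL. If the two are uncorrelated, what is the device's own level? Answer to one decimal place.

Remove the background by subtracting linear intensities:
L_src = 10·log₁₀(10^(68.9/10) − 10^(65.6/10)) = 10·log₁₀(4132000) = 66.2 dB SPL.

66.2 dB SPL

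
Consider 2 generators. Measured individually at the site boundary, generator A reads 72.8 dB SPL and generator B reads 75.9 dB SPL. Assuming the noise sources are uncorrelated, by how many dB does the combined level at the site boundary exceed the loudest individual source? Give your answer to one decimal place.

Add the sources as powers (linear), then convert back to dB:
L_total = 10·log₁₀(10^(72.8/10) + 10^(75.9/10)) = 77.63 dB SPL.
Excess over the loudest (75.9 dB): 77.63 − 75.9 = 1.7 dB.

1.7 dB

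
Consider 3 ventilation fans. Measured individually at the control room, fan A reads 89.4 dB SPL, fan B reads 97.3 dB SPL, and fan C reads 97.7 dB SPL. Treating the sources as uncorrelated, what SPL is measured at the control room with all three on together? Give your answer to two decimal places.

Incoherent sources sum as intensities:
L_total = 10·log₁₀(10^(89.4/10) + 10^(97.3/10) + 10^(97.7/10)) = 10·log₁₀(12130000000) = 100.84 dB SPL.

100.84 dB SPL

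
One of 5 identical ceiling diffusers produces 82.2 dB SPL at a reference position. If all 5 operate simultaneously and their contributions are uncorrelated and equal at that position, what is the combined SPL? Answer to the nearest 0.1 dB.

5 equal incoherent sources raise the level by 10·log₁₀(5) = 6.99 dB.
L_total = 82.2 + 6.99 = 89.2 dB SPL.

89.2 dB SPL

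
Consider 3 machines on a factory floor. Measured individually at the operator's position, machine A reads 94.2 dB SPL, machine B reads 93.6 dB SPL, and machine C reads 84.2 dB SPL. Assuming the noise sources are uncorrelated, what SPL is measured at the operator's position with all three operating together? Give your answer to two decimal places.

Incoherent sources sum as intensities:
L_total = 10·log₁₀(10^(94.2/10) + 10^(93.6/10) + 10^(84.2/10)) = 10·log₁₀(5184000000) = 97.15 dB SPL.

97.15 dB SPL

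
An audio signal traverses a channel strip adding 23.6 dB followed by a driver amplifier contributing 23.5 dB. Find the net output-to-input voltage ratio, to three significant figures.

226

Net gain = 23.6 + 23.5 = 47.1 dB.
Voltage ratio = 10^(47.1/20) = 226.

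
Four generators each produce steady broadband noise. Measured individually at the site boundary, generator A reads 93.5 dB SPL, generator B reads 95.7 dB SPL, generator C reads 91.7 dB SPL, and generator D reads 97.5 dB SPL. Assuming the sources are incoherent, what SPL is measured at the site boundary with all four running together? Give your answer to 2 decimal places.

Uncorrelated sources add in intensity (power), not in dB.
L_total = 10·log₁₀(10^(93.5/10) + 10^(95.7/10) + 10^(91.7/10) + 10^(97.5/10)) = 10·log₁₀(13057000000) = 101.16 dB SPL.

101.16 dB SPL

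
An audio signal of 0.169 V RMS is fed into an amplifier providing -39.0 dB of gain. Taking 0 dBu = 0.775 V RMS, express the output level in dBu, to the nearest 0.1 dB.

Input level: 20·log₁₀(0.169/0.775) = -13.23 dBu.
Output: -13.23 − 39.0 = -52.2 dBu.

-52.2 dBu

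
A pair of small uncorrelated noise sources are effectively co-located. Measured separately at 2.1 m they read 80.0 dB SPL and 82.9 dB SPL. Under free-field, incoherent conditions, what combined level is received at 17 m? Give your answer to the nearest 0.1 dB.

Combined at 2.1 m: 10·log₁₀(10^(80.0/10)+10^(82.9/10)) = 84.70 dB SPL.
Then apply −20·log₁₀(17/2.1) = -18.16 dB → 66.5 dB SPL.

66.5 dB SPL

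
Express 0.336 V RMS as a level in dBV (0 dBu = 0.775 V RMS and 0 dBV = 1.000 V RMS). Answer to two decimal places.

dBV = 20·log₁₀(V / 1.000 V).
20·log₁₀(0.336/1.000) = -9.47 dBV.

-9.47 dBV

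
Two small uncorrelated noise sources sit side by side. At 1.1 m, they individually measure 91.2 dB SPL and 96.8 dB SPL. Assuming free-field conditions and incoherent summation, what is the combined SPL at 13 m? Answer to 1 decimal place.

76.4 dB SPL

Combined at 1.1 m: 10·log₁₀(10^(91.2/10)+10^(96.8/10)) = 97.86 dB SPL.
Then apply −20·log₁₀(13/1.1) = -21.45 dB → 76.4 dB SPL.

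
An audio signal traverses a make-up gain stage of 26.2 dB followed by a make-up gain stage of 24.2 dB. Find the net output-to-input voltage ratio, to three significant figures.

331

Net gain = 26.2 + 24.2 = 50.4 dB.
Voltage ratio = 10^(50.4/20) = 331.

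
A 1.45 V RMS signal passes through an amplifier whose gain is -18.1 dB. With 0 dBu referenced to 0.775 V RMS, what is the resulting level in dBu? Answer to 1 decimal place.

Input level: 20·log₁₀(1.45/0.775) = 5.44 dBu.
Output: 5.44 − 18.1 = -12.7 dBu.

-12.7 dBu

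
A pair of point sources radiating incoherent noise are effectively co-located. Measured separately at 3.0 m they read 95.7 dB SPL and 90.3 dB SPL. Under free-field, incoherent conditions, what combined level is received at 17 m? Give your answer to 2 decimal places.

81.73 dB SPL

Combined at 3.0 m: 10·log₁₀(10^(95.7/10)+10^(90.3/10)) = 96.801 dB SPL.
Then apply −20·log₁₀(17/3.0) = -15.067 dB → 81.73 dB SPL.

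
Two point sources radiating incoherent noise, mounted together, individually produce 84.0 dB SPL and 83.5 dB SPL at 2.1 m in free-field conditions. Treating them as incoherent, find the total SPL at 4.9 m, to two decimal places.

Combined at 2.1 m: 10·log₁₀(10^(84.0/10)+10^(83.5/10)) = 86.767 dB SPL.
Then apply −20·log₁₀(4.9/2.1) = -7.360 dB → 79.41 dB SPL.

79.41 dB SPL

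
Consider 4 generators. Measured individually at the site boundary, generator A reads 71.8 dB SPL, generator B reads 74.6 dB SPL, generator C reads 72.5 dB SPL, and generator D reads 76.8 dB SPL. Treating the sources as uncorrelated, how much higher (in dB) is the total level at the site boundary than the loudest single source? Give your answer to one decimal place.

Add the sources as powers (linear), then convert back to dB:
L_total = 10·log₁₀(10^(71.8/10) + 10^(74.6/10) + 10^(72.5/10) + 10^(76.8/10)) = 80.40 dB SPL.
Excess over the loudest (76.8 dB): 80.40 − 76.8 = 3.6 dB.

3.6 dB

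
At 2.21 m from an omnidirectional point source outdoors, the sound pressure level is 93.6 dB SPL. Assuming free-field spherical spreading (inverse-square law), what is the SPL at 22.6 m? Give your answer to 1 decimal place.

Inverse-square spreading gives ΔL = −20·log₁₀(d₂/d₁).
ΔL = −20·log₁₀(22.6/2.21) = -20.19 dB, so L₂ = 93.6 + (-20.19) = 73.4 dB SPL.

73.4 dB SPL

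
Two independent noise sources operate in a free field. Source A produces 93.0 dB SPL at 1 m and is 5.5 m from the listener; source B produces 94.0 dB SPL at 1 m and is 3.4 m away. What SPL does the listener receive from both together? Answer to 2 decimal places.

84.52 dB SPL

At the listener: L_A = 93.0 − 20·log₁₀(5.5) = 78.193 dB; L_B = 94.0 − 20·log₁₀(3.4) = 83.370 dB.
Combined: 10·log₁₀(10^(78.193/10)+10^(83.370/10)) = 84.52 dB SPL.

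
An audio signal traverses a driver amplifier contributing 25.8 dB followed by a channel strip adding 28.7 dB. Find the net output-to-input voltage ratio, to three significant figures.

531

Net gain = 25.8 + 28.7 = 54.5 dB.
Voltage ratio = 10^(54.5/20) = 531.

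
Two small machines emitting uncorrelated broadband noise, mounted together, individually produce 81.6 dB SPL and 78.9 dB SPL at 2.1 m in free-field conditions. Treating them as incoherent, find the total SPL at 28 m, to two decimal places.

60.97 dB SPL

Combined at 2.1 m: 10·log₁₀(10^(81.6/10)+10^(78.9/10)) = 83.467 dB SPL.
Then apply −20·log₁₀(28/2.1) = -22.499 dB → 60.97 dB SPL.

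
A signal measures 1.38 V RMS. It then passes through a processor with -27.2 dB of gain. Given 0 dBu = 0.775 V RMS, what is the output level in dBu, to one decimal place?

Input level: 20·log₁₀(1.38/0.775) = 5.01 dBu.
Output: 5.01 − 27.2 = -22.2 dBu.

-22.2 dBu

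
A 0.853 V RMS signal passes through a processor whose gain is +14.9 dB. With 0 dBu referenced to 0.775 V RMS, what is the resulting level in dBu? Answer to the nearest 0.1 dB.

+15.7 dBu

Input level: 20·log₁₀(0.853/0.775) = 0.83 dBu.
Output: 0.83 + 14.9 = +15.7 dBu.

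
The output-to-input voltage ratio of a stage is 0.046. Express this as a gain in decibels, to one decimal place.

-26.7 dB

For a voltage ratio, dB = 20·log₁₀(V₂/V₁).
20·log₁₀(0.046) = -26.7 dB.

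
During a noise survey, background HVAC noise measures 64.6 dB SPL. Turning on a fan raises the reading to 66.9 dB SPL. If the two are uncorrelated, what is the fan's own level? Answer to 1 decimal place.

Background correction is a power subtraction:
L_src = 10·log₁₀(10^(66.9/10) − 10^(64.6/10)) = 10·log₁₀(2014000) = 63.0 dB SPL.

63.0 dB SPL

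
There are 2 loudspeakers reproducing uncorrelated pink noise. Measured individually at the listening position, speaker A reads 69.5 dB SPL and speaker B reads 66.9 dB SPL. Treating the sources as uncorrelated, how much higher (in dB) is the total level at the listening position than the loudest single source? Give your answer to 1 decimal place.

Add the sources as powers (linear), then convert back to dB:
L_total = 10·log₁₀(10^(69.5/10) + 10^(66.9/10)) = 71.40 dB SPL.
Excess over the loudest (69.5 dB): 71.40 − 69.5 = 1.9 dB.

1.9 dB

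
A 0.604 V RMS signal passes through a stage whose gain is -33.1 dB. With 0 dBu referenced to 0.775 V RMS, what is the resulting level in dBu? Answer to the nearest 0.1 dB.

-35.3 dBu

Input level: 20·log₁₀(0.604/0.775) = -2.17 dBu.
Output: -2.17 − 33.1 = -35.3 dBu.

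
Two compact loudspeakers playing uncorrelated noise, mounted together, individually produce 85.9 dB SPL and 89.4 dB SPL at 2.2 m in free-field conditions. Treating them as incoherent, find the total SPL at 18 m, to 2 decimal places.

72.75 dB SPL

Combined at 2.2 m: 10·log₁₀(10^(85.9/10)+10^(89.4/10)) = 91.004 dB SPL.
Then apply −20·log₁₀(18/2.2) = -18.257 dB → 72.75 dB SPL.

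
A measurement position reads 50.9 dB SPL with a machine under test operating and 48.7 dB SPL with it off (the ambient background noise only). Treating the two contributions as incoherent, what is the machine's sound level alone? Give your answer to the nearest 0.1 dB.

46.9 dB SPL

Background correction is a power subtraction:
L_src = 10·log₁₀(10^(50.9/10) − 10^(48.7/10)) = 10·log₁₀(48900) = 46.9 dB SPL.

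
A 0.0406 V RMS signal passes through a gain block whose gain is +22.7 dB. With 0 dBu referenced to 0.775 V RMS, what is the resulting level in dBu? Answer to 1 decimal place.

Input level: 20·log₁₀(0.0406/0.775) = -25.62 dBu.
Output: -25.62 + 22.7 = -2.9 dBu.

-2.9 dBu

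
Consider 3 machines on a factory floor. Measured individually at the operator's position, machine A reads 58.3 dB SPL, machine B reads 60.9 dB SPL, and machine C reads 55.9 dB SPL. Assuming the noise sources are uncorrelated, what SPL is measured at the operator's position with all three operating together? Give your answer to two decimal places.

Incoherent sources sum as intensities:
L_total = 10·log₁₀(10^(58.3/10) + 10^(60.9/10) + 10^(55.9/10)) = 10·log₁₀(2295000) = 63.61 dB SPL.

63.61 dB SPL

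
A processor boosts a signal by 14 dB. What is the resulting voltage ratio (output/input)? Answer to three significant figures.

5.01

Voltage ratio = 10^(dB/20).
10^(14/20) = 10^(0.7000) = 5.01.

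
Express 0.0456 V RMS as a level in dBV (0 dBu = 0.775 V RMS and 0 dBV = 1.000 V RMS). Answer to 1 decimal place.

-26.8 dBV

dBV = 20·log₁₀(V / 1.000 V).
20·log₁₀(0.0456/1.000) = -26.8 dBV.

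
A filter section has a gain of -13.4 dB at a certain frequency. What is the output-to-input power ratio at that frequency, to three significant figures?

0.0457

Power ratio = 10^(dB/10).
10^(-13.4/10) = 10^(-1.340) = 0.0457.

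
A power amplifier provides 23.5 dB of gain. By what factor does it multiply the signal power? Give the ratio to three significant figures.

Power ratio = 10^(dB/10).
10^(23.5/10) = 10^(2.350) = 224.

224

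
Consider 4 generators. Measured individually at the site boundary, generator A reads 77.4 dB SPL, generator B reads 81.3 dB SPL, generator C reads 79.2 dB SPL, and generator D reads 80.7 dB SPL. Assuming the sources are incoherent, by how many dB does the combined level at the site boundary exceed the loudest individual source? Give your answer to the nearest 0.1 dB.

4.6 dB

Incoherent sources sum as intensities:
L_total = 10·log₁₀(10^(77.4/10) + 10^(81.3/10) + 10^(79.2/10) + 10^(80.7/10)) = 85.92 dB SPL.
Excess over the loudest (81.3 dB): 85.92 − 81.3 = 4.6 dB.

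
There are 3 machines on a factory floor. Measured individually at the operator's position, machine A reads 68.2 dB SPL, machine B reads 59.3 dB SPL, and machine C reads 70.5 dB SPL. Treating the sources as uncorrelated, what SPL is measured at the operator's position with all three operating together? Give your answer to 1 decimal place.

72.7 dB SPL

Incoherent sources sum as intensities:
L_total = 10·log₁₀(10^(68.2/10) + 10^(59.3/10) + 10^(70.5/10)) = 10·log₁₀(18680000) = 72.7 dB SPL.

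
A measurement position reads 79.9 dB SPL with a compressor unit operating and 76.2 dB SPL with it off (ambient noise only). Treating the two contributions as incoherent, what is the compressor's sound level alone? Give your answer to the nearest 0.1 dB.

77.5 dB SPL

Remove the background by subtracting linear intensities:
L_src = 10·log₁₀(10^(79.9/10) − 10^(76.2/10)) = 10·log₁₀(56040000) = 77.5 dB SPL.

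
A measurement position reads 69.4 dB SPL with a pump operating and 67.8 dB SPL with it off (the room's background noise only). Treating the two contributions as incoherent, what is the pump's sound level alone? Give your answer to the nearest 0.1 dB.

64.3 dB SPL

Remove the background by subtracting linear intensities:
L_src = 10·log₁₀(10^(69.4/10) − 10^(67.8/10)) = 10·log₁₀(2684000) = 64.3 dB SPL.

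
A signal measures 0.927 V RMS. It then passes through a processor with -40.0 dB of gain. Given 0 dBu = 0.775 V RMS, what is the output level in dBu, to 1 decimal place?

-38.4 dBu

Input level: 20·log₁₀(0.927/0.775) = 1.56 dBu.
Output: 1.56 − 40.0 = -38.4 dBu.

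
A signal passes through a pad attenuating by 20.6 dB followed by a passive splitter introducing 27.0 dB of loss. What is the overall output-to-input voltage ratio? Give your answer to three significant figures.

0.00417

Net gain = (−20.6) + (−27.0) = -47.6 dB.
Voltage ratio = 10^(-47.6/20) = 0.00417.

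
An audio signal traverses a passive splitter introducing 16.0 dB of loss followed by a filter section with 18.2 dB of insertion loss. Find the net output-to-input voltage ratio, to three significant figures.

Net gain = (−16.0) + (−18.2) = -34.2 dB.
Voltage ratio = 10^(-34.2/20) = 0.0195.

0.0195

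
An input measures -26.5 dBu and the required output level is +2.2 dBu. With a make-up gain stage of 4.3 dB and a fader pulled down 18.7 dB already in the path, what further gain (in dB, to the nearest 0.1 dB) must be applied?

The required make-up gain is the shortfall in the dB sum.
G = +2.2 − (-26.5) − 4.3 + 18.7 = 43.1 dB.

43.1 dB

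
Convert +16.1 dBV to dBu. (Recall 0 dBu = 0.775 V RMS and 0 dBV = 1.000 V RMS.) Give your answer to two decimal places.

+18.31 dBu

The offset between the scales is 20·log₁₀(0.775/1.000) = −2.214 dB.
So dBu = +16.1 + 2.214 = +18.31 dBu.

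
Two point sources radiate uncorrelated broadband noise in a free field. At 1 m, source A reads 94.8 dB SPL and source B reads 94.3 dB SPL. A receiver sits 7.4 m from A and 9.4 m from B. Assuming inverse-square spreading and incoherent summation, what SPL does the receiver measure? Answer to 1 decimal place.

79.3 dB SPL

At the listener: L_A = 94.8 − 20·log₁₀(7.4) = 77.42 dB; L_B = 94.3 − 20·log₁₀(9.4) = 74.84 dB.
Combined: 10·log₁₀(10^(77.42/10)+10^(74.84/10)) = 79.3 dB SPL.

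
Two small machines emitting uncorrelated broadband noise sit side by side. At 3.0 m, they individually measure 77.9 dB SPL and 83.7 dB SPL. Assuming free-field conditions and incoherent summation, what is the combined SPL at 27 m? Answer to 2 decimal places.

Combined at 3.0 m: 10·log₁₀(10^(77.9/10)+10^(83.7/10)) = 84.714 dB SPL.
Then apply −20·log₁₀(27/3.0) = -19.085 dB → 65.63 dB SPL.

65.63 dB SPL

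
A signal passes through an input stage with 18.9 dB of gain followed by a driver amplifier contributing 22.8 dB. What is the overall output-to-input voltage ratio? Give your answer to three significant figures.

Net gain = 18.9 + 22.8 = 41.7 dB.
Voltage ratio = 10^(41.7/20) = 122.

122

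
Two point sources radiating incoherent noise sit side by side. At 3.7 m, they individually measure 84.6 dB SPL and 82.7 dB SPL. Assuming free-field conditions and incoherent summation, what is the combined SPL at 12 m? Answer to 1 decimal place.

76.5 dB SPL

Combined at 3.7 m: 10·log₁₀(10^(84.6/10)+10^(82.7/10)) = 86.76 dB SPL.
Then apply −20·log₁₀(12/3.7) = -10.22 dB → 76.5 dB SPL.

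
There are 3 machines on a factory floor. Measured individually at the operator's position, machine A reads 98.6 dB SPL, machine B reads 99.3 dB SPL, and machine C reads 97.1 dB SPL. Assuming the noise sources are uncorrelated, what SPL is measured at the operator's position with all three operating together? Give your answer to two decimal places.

Add the sources as powers (linear), then convert back to dB:
L_total = 10·log₁₀(10^(98.6/10) + 10^(99.3/10) + 10^(97.1/10)) = 10·log₁₀(20884000000) = 103.20 dB SPL.

103.20 dB SPL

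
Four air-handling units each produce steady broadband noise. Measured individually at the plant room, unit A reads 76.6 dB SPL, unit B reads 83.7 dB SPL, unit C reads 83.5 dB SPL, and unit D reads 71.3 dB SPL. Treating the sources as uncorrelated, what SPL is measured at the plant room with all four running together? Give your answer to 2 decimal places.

Add the sources as powers (linear), then convert back to dB:
L_total = 10·log₁₀(10^(76.6/10) + 10^(83.7/10) + 10^(83.5/10) + 10^(71.3/10)) = 10·log₁₀(517500000) = 87.14 dB SPL.

87.14 dB SPL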